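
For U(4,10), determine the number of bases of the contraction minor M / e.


Contracting e from U(4,10) gives U(3,9).
Bases of U(3,9) = (9 choose 3) = 84.

84


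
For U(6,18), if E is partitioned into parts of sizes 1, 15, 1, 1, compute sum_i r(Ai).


r(Ai) = min(|Ai|, 6) for each part.
Sum = min(1,6) + min(15,6) + min(1,6) + min(1,6)
    = 1 + 6 + 1 + 1
    = 9.

9


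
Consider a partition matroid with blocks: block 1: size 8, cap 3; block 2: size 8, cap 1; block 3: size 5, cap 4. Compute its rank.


Rank of a partition matroid = sum of min(|Si|, ci) for each block.
= min(8,3) + min(8,1) + min(5,4)
= 3 + 1 + 4
= 8.

8


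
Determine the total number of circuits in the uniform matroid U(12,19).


In U(12,19), circuits are the (13)-element subsets.
Any set of 13 elements is dependent, and removing any one element gives
an independent set of size 12, so it is a minimal dependent set.
Number of circuits = C(19,13) = 27132.

27132


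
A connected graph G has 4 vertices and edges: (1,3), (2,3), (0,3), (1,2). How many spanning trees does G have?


By Kirchhoff's matrix tree theorem, the number of spanning trees equals
the determinant of any cofactor of the Laplacian matrix L.
G has 4 vertices and 4 edges.
Computing the (3 x 3) cofactor determinant gives 3.

3


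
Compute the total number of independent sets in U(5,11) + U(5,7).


For a direct sum, |I(M1+M2)| = |I(M1)| * |I(M2)|.
|I(U(5,11))| = sum C(11,k) for k=0..5 = 1024.
|I(U(5,7))| = sum C(7,k) for k=0..5 = 120.
Total = 1024 * 120 = 122880.

122880


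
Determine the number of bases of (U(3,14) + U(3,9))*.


(M1+M2)* = M1* + M2*.
M1* = U(11,14), bases: C(14,11) = 364.
M2* = U(6,9), bases: C(9,6) = 84.
|B(M*)| = 364 * 84 = 30576.

30576


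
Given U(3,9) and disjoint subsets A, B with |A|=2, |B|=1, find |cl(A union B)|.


|A union B| = 2 + 1 = 3 (disjoint).
In U(3,9), cl(S) = S if |S| < 3, else cl(S) = E.
Since 3 >= 3, cl(A union B) = E.
|cl(A union B)| = 9.

9


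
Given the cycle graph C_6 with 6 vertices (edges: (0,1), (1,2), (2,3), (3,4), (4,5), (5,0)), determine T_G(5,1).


T(C_6; x,y) = x + x^2 + ... + x^(5) + y.
T(5,1) = 5^1 + 5^2 + 5^3 + 5^4 + 5^5 + 1
= 5 + 25 + 125 + 625 + 3125 + 1
= 3906.

3906


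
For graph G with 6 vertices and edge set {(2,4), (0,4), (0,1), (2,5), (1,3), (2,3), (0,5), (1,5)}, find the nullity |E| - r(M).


Cycle rank (nullity) = |E| - r(M) = |E| - (|V| - c).
|E| = 8, |V| = 6, c = 1.
Nullity = 8 - (6 - 1) = 8 - 5 = 3.

3


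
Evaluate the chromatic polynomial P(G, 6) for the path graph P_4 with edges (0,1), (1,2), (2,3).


P(P_4, k) = k * (k-1)^(3).
P(6) = 6 * 5^3 = 6 * 125 = 750.

750


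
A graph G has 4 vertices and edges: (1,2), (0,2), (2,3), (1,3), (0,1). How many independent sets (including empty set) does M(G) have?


An independent set in a graphic matroid is an acyclic edge subset.
G has 4 vertices and 5 edges.
Enumerate all 2^5 = 32 subsets, checking for acyclicity.
Total independent sets = 24.

24


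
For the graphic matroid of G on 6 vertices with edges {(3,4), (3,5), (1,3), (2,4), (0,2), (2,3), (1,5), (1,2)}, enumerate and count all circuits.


A circuit in a graphic matroid = edge set of a simple cycle.
G has 6 vertices and 8 edges.
Enumerating all minimal edge subsets forming cycles...
Total circuits found: 6.

6


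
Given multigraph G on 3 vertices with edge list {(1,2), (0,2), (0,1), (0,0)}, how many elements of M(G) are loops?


In a graphic matroid, a loop is a self-loop edge (u,u) with rank 0.
Examining all 4 edges for self-loops...
Self-loops found: (0,0)
Number of loops = 1.

1


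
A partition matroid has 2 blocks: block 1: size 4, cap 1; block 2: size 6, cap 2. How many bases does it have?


A basis picks exactly ci elements from block i.
Number of bases = product of C(|Si|, ci).
= C(4,1) * C(6,2)
= 4 * 15
= 60.

60


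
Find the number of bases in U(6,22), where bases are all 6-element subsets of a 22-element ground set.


Bases of U(6,22) are all 6-element subsets of the 22-element ground set.
Number of bases = C(22,6).
C(22,6) = 22! / (6! * 16!) = 74613.

74613


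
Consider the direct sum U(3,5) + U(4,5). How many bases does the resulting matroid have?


Bases of a direct sum M1 + M2: |B| = |B(M1)| * |B(M2)|.
|B(U(3,5))| = C(5,3) = 10.
|B(U(4,5))| = C(5,4) = 5.
Total bases = 10 * 5 = 50.

50


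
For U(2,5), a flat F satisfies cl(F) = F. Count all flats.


Flats of U(2,5): every subset of size < 2 is a flat, plus E itself.
Count = C(5,0) + C(5,1) + 1
     = 1 + 5 + 1
     = 7.

7


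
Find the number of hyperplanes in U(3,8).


Hyperplanes of U(3,8) are flats of rank 2.
In a uniform matroid, these are exactly the (2)-element subsets.
Count = C(8,2) = (8 * 7) / (1 * 2) = 28.

28


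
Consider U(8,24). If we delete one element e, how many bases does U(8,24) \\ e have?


Deleting e from U(8,24) gives U(8,23) since n > r.
Bases of U(8,23) = C(23,8) = 23! / (8! * 15!) = 490314.

490314


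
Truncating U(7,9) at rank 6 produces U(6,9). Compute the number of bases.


Truncating U(7,9) to rank 6 gives U(6,9).
Bases of U(6,9) are all 6-element subsets of 9 elements.
Number of bases = C(9,6) = 84.

84


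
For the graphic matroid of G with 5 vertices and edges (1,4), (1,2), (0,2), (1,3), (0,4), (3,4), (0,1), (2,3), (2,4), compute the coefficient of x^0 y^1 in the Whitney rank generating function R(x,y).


R(x,y) = sum over A in 2^E of x^(r(E)-r(A)) * y^(|A|-r(A)).
G has 5 vertices, 9 edges. r(E) = 4.
Enumerate all 2^9 = 512 subsets.
Count subsets with r(E)-r(A)=0 and |A|-r(A)=1: 111.

111


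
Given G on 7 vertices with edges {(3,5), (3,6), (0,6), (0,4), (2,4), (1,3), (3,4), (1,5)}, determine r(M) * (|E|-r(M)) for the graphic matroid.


r(M) = |V| - c = 7 - 1 = 6.
nullity = |E| - r(M) = 8 - 6 = 2.
Product = 6 * 2 = 12.

12


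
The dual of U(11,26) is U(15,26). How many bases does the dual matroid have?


The dual of U(r,n) is U(n-r, n) = U(15,26).
Bases of U(15,26) are all (15)-element subsets.
|B(M*)| = C(26,15) = 7726160.

7726160


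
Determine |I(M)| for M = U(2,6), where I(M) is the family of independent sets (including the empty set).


Independent sets of U(2,6) are all subsets of size <= 2.
Count = (6 choose 0) + (6 choose 1) + (6 choose 2)
     = 1 + 6 + 15
     = 22.

22


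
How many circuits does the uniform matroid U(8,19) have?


In U(8,19), circuits are the (9)-element subsets.
Any set of 9 elements is dependent, and removing any one element gives
an independent set of size 8, so it is a minimal dependent set.
Number of circuits = C(19,9) = 19! / (9! * 10!) = 92378.

92378


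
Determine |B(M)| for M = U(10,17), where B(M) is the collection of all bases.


Bases of U(10,17) are all 10-element subsets of the 17-element ground set.
Number of bases = C(17,10).
C(17,10) = 19448.

19448


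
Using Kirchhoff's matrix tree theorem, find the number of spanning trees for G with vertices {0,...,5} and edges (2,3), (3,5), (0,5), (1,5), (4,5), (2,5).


By Kirchhoff's matrix tree theorem, the number of spanning trees equals
the determinant of any cofactor of the Laplacian matrix L.
G has 6 vertices and 6 edges.
Computing the (5 x 5) cofactor determinant gives 3.

3


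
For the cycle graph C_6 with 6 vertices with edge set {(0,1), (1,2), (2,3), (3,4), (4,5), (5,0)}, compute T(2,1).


T(C_6; x,y) = x + x^2 + ... + x^(5) + y.
T(2,1) = 2^1 + 2^2 + 2^3 + 2^4 + 2^5 + 1
= 2 + 4 + 8 + 16 + 32 + 1
= 63.

63


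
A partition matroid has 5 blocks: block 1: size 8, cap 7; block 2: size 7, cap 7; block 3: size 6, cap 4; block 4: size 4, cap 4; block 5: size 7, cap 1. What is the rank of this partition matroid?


Rank of a partition matroid = sum of min(|Si|, ci) for each block.
= min(8,7) + min(7,7) + min(6,4) + min(4,4) + min(7,1)
= 7 + 7 + 4 + 4 + 1
= 23.

23


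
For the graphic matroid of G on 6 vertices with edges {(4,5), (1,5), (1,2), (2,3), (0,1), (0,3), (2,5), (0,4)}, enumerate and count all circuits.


A circuit in a graphic matroid = edge set of a simple cycle.
G has 6 vertices and 8 edges.
Enumerating all minimal edge subsets forming cycles...
Total circuits found: 7.

7


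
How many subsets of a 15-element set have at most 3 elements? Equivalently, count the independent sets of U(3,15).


Independent sets of U(3,15) are all subsets of size <= 3.
Count = (15 choose 0) + (15 choose 1) + (15 choose 2) + (15 choose 3)
     = 1 + 15 + 105 + 455
     = 576.

576


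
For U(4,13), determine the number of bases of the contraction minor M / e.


Contracting e from U(4,13) gives U(3,12).
Bases of U(3,12) = C(12,3) = 12! / (3! * 9!) = 220.

220


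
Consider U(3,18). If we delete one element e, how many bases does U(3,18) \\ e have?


Deleting e from U(3,18) gives U(3,17) since n > r.
Bases of U(3,17) = (17 choose 3) = 680.

680


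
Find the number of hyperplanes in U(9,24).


Hyperplanes of U(9,24) are flats of rank 8.
In a uniform matroid, these are exactly the (8)-element subsets.
Count = C(24,8) = 735471.

735471


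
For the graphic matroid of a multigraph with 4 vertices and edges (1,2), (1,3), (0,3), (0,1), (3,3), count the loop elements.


In a graphic matroid, a loop is a self-loop edge (u,u) with rank 0.
Examining all 5 edges for self-loops...
Self-loops found: (3,3)
Number of loops = 1.

1


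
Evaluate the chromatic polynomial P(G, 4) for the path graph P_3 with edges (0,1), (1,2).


P(P_3, k) = k * (k-1)^(2).
P(4) = 4 * 3^2 = 4 * 9 = 36.

36


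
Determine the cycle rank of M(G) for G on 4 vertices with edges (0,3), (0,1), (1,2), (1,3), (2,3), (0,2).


Cycle rank (nullity) = |E| - r(M) = |E| - (|V| - c).
|E| = 6, |V| = 4, c = 1.
Nullity = 6 - (4 - 1) = 6 - 3 = 3.

3


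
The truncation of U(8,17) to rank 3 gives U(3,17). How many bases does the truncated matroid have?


Truncating U(8,17) to rank 3 gives U(3,17).
Bases of U(3,17) are all 3-element subsets of 17 elements.
Number of bases = C(17,3) = 17! / (3! * 14!) = 680.

680


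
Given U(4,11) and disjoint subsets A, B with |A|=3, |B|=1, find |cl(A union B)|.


|A union B| = 3 + 1 = 4 (disjoint).
In U(4,11), cl(S) = S if |S| < 4, else cl(S) = E.
Since 4 >= 4, cl(A union B) = E.
|cl(A union B)| = 11.

11


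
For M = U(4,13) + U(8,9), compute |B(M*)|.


(M1+M2)* = M1* + M2*.
M1* = U(9,13), bases: C(13,9) = 715.
M2* = U(1,9), bases: C(9,1) = 9.
|B(M*)| = 715 * 9 = 6435.

6435


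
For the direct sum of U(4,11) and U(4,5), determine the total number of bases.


Bases of a direct sum M1 + M2: |B| = |B(M1)| * |B(M2)|.
|B(U(4,11))| = C(11,4) = 330.
|B(U(4,5))| = C(5,4) = 5.
Total bases = 330 * 5 = 1650.

1650


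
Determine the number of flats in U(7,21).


Flats of U(7,21): every subset of size < 7 is a flat, plus E itself.
Count = C(21,0) + C(21,1) + C(21,2) + C(21,3) + C(21,4) + C(21,5) + C(21,6) + 1
     = 1 + 21 + 210 + 1330 + 5985 + 20349 + 54264 + 1
     = 82161.

82161


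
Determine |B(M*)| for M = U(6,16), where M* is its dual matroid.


The dual of U(r,n) is U(n-r, n) = U(10,16).
Bases of U(10,16) are all (10)-element subsets.
|B(M*)| = C(16,10) = 16! / (10! * 6!) = 8008.

8008


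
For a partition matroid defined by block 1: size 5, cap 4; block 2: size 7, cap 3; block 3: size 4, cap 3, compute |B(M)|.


A basis picks exactly ci elements from block i.
Number of bases = product of C(|Si|, ci).
= C(5,4) * C(7,3) * C(4,3)
= 5 * 35 * 4
= 700.

700


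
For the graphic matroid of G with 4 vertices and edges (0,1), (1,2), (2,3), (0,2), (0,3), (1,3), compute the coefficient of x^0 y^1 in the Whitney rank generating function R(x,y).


R(x,y) = sum over A in 2^E of x^(r(E)-r(A)) * y^(|A|-r(A)).
G has 4 vertices, 6 edges. r(E) = 3.
Enumerate all 2^6 = 64 subsets.
Count subsets with r(E)-r(A)=0 and |A|-r(A)=1: 15.

15


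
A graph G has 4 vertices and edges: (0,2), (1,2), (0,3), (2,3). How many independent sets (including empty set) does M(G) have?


An independent set in a graphic matroid is an acyclic edge subset.
G has 4 vertices and 4 edges.
Enumerate all 2^4 = 16 subsets, checking for acyclicity.
Total independent sets = 14.

14


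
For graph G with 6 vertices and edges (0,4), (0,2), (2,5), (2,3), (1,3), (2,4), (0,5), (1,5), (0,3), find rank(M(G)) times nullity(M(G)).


r(M) = |V| - c = 6 - 1 = 5.
nullity = |E| - r(M) = 9 - 5 = 4.
Product = 5 * 4 = 20.

20


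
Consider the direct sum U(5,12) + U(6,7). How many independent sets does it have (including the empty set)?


For a direct sum, |I(M1+M2)| = |I(M1)| * |I(M2)|.
|I(U(5,12))| = sum C(12,k) for k=0..5 = 1586.
|I(U(6,7))| = sum C(7,k) for k=0..6 = 127.
Total = 1586 * 127 = 201422.

201422


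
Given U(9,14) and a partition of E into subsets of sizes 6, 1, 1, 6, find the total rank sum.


r(Ai) = min(|Ai|, 9) for each part.
Sum = min(6,9) + min(1,9) + min(1,9) + min(6,9)
    = 6 + 1 + 1 + 6
    = 14.

14


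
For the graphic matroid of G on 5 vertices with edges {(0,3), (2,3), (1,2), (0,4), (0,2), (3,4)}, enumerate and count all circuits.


A circuit in a graphic matroid = edge set of a simple cycle.
G has 5 vertices and 6 edges.
Enumerating all minimal edge subsets forming cycles...
Total circuits found: 3.

3


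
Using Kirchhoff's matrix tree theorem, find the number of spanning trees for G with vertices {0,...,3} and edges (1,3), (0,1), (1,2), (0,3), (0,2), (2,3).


By Kirchhoff's matrix tree theorem, the number of spanning trees equals
the determinant of any cofactor of the Laplacian matrix L.
G has 4 vertices and 6 edges.
Computing the (3 x 3) cofactor determinant gives 16.

16


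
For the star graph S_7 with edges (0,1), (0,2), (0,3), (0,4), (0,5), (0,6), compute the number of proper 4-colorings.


P(tree, k) = k * (k-1)^(6) for any tree on 7 vertices.
P(4) = 4 * 3^6 = 4 * 729 = 2916.

2916


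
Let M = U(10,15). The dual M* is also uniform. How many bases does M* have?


The dual of U(r,n) is U(n-r, n) = U(5,15).
Bases of U(5,15) are all (5)-element subsets.
|B(M*)| = C(15,5) = 3003.

3003


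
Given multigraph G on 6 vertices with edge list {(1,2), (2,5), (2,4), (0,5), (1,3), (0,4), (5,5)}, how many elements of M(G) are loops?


In a graphic matroid, a loop is a self-loop edge (u,u) with rank 0.
Examining all 7 edges for self-loops...
Self-loops found: (5,5)
Number of loops = 1.

1


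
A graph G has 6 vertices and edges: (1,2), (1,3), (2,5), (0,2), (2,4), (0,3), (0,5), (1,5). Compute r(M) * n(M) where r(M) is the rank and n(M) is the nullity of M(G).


r(M) = |V| - c = 6 - 1 = 5.
nullity = |E| - r(M) = 8 - 5 = 3.
Product = 5 * 3 = 15.

15


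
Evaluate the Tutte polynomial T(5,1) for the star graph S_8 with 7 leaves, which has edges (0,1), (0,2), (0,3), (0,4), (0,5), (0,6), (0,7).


A star on 8 vertices is a tree with 7 edges.
T(x,y) = x^(7) for any tree.
T(5,1) = 5^7 = 78125.

78125


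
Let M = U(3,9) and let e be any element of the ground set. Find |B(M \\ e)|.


Deleting e from U(3,9) gives U(3,8) since n > r.
Bases of U(3,8) = C(8,3) = (8 * 7 * 6) / (1 * 2 * 3) = 56.

56


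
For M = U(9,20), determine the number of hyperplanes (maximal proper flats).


Hyperplanes of U(9,20) are flats of rank 8.
In a uniform matroid, these are exactly the (8)-element subsets.
Count = C(20,8) = 125970.

125970


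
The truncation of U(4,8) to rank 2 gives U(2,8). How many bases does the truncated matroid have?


Truncating U(4,8) to rank 2 gives U(2,8).
Bases of U(2,8) are all 2-element subsets of 8 elements.
Number of bases = (8 choose 2) = 28.

28


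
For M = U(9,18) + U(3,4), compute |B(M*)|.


(M1+M2)* = M1* + M2*.
M1* = U(9,18), bases: C(18,9) = 48620.
M2* = U(1,4), bases: C(4,1) = 4.
|B(M*)| = 48620 * 4 = 194480.

194480


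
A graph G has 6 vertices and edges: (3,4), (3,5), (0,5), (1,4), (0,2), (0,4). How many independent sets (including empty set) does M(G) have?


An independent set in a graphic matroid is an acyclic edge subset.
G has 6 vertices and 6 edges.
Enumerate all 2^6 = 64 subsets, checking for acyclicity.
Total independent sets = 60.

60


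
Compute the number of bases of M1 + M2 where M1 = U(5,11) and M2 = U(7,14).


Bases of a direct sum M1 + M2: |B| = |B(M1)| * |B(M2)|.
|B(U(5,11))| = C(11,5) = 462.
|B(U(7,14))| = C(14,7) = 3432.
Total bases = 462 * 3432 = 1585584.

1585584


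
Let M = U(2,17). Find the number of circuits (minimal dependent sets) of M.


In U(2,17), circuits are the (3)-element subsets.
Any set of 3 elements is dependent, and removing any one element gives
an independent set of size 2, so it is a minimal dependent set.
Number of circuits = (17 choose 3) = 680.

680


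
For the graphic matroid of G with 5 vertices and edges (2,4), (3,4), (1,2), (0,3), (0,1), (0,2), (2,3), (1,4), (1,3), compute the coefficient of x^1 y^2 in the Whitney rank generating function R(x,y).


R(x,y) = sum over A in 2^E of x^(r(E)-r(A)) * y^(|A|-r(A)).
G has 5 vertices, 9 edges. r(E) = 4.
Enumerate all 2^9 = 512 subsets.
Count subsets with r(E)-r(A)=1 and |A|-r(A)=2: 15.

15


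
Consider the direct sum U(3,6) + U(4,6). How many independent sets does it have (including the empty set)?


For a direct sum, |I(M1+M2)| = |I(M1)| * |I(M2)|.
|I(U(3,6))| = sum C(6,k) for k=0..3 = 42.
|I(U(4,6))| = sum C(6,k) for k=0..4 = 57.
Total = 42 * 57 = 2394.

2394


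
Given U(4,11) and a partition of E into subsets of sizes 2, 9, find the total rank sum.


r(Ai) = min(|Ai|, 4) for each part.
Sum = min(2,4) + min(9,4)
    = 2 + 4
    = 6.

6


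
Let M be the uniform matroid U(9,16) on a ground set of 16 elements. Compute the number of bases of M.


Bases of U(9,16) are all 9-element subsets of the 16-element ground set.
Number of bases = C(16,9).
C(16,9) = 16! / (9! * 7!) = 11440.

11440


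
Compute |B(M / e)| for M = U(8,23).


Contracting e from U(8,23) gives U(7,22).
Bases of U(7,22) = C(22,7) = 22! / (7! * 15!) = 170544.

170544


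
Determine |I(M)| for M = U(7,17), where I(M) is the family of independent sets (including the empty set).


Independent sets of U(7,17) are all subsets of size <= 7.
Count = (17 choose 0) + (17 choose 1) + (17 choose 2) + (17 choose 3) + (17 choose 4) + (17 choose 5) + (17 choose 6) + (17 choose 7)
     = 1 + 17 + 136 + 680 + 2380 + 6188 + 12376 + 19448
     = 41226.

41226


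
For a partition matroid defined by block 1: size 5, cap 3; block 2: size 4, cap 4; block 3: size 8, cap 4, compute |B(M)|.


A basis picks exactly ci elements from block i.
Number of bases = product of C(|Si|, ci).
= C(5,3) * C(4,4) * C(8,4)
= 10 * 1 * 70
= 700.

700


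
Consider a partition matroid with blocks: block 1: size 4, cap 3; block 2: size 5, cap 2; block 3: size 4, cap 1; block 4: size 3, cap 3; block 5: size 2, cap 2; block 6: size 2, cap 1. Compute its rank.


Rank of a partition matroid = sum of min(|Si|, ci) for each block.
= min(4,3) + min(5,2) + min(4,1) + min(3,3) + min(2,2) + min(2,1)
= 3 + 2 + 1 + 3 + 2 + 1
= 12.

12


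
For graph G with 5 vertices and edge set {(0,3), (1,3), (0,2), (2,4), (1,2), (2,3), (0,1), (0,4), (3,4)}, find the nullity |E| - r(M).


Cycle rank (nullity) = |E| - r(M) = |E| - (|V| - c).
|E| = 9, |V| = 5, c = 1.
Nullity = 9 - (5 - 1) = 9 - 4 = 5.

5


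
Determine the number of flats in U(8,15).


Flats of U(8,15): every subset of size < 8 is a flat, plus E itself.
Count = C(15,0) + C(15,1) + C(15,2) + C(15,3) + C(15,4) + C(15,5) + C(15,6) + C(15,7) + 1
     = 1 + 15 + 105 + 455 + 1365 + 3003 + 5005 + 6435 + 1
     = 16385.

16385


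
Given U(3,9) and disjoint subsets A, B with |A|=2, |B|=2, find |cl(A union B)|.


|A union B| = 2 + 2 = 4 (disjoint).
In U(3,9), cl(S) = S if |S| < 3, else cl(S) = E.
Since 4 >= 3, cl(A union B) = E.
|cl(A union B)| = 9.

9


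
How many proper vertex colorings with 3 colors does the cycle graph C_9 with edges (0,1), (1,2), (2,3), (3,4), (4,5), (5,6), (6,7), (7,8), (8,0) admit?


P(C_9, k) = (k-1)^9 + (-1)^9*(k-1).
P(3) = (2)^9 - 2
= 512 - 2 = 510.

510


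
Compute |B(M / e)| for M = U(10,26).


Contracting e from U(10,26) gives U(9,25).
Bases of U(9,25) = C(25,9) = 2042975.

2042975


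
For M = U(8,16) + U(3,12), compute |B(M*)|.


(M1+M2)* = M1* + M2*.
M1* = U(8,16), bases: C(16,8) = 12870.
M2* = U(9,12), bases: C(12,9) = 220.
|B(M*)| = 12870 * 220 = 2831400.

2831400


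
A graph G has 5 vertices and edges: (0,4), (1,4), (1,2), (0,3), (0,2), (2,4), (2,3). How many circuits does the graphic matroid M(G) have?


A circuit in a graphic matroid = edge set of a simple cycle.
G has 5 vertices and 7 edges.
Enumerating all minimal edge subsets forming cycles...
Total circuits found: 6.

6


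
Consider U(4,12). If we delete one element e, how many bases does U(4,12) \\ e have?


Deleting e from U(4,12) gives U(4,11) since n > r.
Bases of U(4,11) = C(11,4) = 11! / (4! * 7!) = 330.

330


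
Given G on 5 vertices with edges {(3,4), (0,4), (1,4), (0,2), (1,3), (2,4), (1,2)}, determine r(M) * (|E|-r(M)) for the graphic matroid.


r(M) = |V| - c = 5 - 1 = 4.
nullity = |E| - r(M) = 7 - 4 = 3.
Product = 4 * 3 = 12.

12


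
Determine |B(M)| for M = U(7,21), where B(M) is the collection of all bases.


Bases of U(7,21) are all 7-element subsets of the 21-element ground set.
Number of bases = C(21,7).
C(21,7) = 116280.

116280


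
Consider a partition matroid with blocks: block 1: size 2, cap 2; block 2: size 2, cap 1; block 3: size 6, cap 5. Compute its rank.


Rank of a partition matroid = sum of min(|Si|, ci) for each block.
= min(2,2) + min(2,1) + min(6,5)
= 2 + 1 + 5
= 8.

8


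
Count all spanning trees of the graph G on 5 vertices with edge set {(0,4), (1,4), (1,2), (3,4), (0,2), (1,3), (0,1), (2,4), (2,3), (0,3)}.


By Kirchhoff's matrix tree theorem, the number of spanning trees equals
the determinant of any cofactor of the Laplacian matrix L.
G has 5 vertices and 10 edges.
Computing the (4 x 4) cofactor determinant gives 125.

125


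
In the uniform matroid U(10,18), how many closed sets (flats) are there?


Flats of U(10,18): every subset of size < 10 is a flat, plus E itself.
Count = (18 choose 0) + (18 choose 1) + (18 choose 2) + (18 choose 3) + (18 choose 4) + (18 choose 5) + (18 choose 6) + (18 choose 7) + (18 choose 8) + (18 choose 9) + 1
     = 1 + 18 + 153 + 816 + 3060 + 8568 + 18564 + 31824 + 43758 + 48620 + 1
     = 155383.

155383


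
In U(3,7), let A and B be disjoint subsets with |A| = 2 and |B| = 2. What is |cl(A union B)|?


|A union B| = 2 + 2 = 4 (disjoint).
In U(3,7), cl(S) = S if |S| < 3, else cl(S) = E.
Since 4 >= 3, cl(A union B) = E.
|cl(A union B)| = 7.

7


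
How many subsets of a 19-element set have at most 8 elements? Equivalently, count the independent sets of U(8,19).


Independent sets of U(8,19) are all subsets of size <= 8.
Count = C(19,0) + C(19,1) + C(19,2) + C(19,3) + C(19,4) + C(19,5) + C(19,6) + C(19,7) + C(19,8)
     = 1 + 19 + 171 + 969 + 3876 + 11628 + 27132 + 50388 + 75582
     = 169766.

169766


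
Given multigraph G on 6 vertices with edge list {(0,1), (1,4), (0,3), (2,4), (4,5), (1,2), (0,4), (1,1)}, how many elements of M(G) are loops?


In a graphic matroid, a loop is a self-loop edge (u,u) with rank 0.
Examining all 8 edges for self-loops...
Self-loops found: (1,1)
Number of loops = 1.

1


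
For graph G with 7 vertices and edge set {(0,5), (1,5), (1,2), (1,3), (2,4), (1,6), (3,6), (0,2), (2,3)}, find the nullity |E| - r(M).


Cycle rank (nullity) = |E| - r(M) = |E| - (|V| - c).
|E| = 9, |V| = 7, c = 1.
Nullity = 9 - (7 - 1) = 9 - 6 = 3.

3


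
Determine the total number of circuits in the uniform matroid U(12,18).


In U(12,18), circuits are the (13)-element subsets.
Any set of 13 elements is dependent, and removing any one element gives
an independent set of size 12, so it is a minimal dependent set.
Number of circuits = C(18,13) = 18! / (13! * 5!) = 8568.

8568


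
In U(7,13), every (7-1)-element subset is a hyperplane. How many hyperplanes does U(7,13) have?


Hyperplanes of U(7,13) are flats of rank 6.
In a uniform matroid, these are exactly the (6)-element subsets.
Count = C(13,6) = 1716.

1716


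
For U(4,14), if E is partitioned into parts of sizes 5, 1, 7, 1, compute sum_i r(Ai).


r(Ai) = min(|Ai|, 4) for each part.
Sum = min(5,4) + min(1,4) + min(7,4) + min(1,4)
    = 4 + 1 + 4 + 1
    = 10.

10


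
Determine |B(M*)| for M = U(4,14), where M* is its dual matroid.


The dual of U(r,n) is U(n-r, n) = U(10,14).
Bases of U(10,14) are all (10)-element subsets.
|B(M*)| = C(14,10) = 1001.

1001


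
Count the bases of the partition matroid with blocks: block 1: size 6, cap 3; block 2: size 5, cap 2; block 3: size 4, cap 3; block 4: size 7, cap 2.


A basis picks exactly ci elements from block i.
Number of bases = product of C(|Si|, ci).
= C(6,3) * C(5,2) * C(4,3) * C(7,2)
= 20 * 10 * 4 * 21
= 16800.

16800


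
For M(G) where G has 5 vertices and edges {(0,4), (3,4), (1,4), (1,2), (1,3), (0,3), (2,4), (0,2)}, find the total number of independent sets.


An independent set in a graphic matroid is an acyclic edge subset.
G has 5 vertices and 8 edges.
Enumerate all 2^8 = 256 subsets, checking for acyclicity.
Total independent sets = 134.

134


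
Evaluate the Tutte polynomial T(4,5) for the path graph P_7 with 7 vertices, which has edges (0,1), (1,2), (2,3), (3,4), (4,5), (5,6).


A path on 7 vertices is a tree with 6 edges.
T(x,y) = x^(6) for any tree.
T(4,5) = 4^6 = 4096.

4096


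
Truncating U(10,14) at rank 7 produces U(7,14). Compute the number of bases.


Truncating U(10,14) to rank 7 gives U(7,14).
Bases of U(7,14) are all 7-element subsets of 14 elements.
Number of bases = C(14,7) = 14! / (7! * 7!) = 3432.

3432


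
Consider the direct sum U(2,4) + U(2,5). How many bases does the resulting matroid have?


Bases of a direct sum M1 + M2: |B| = |B(M1)| * |B(M2)|.
|B(U(2,4))| = C(4,2) = 6.
|B(U(2,5))| = C(5,2) = 10.
Total bases = 6 * 10 = 60.

60


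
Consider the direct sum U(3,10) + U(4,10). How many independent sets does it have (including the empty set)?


For a direct sum, |I(M1+M2)| = |I(M1)| * |I(M2)|.
|I(U(3,10))| = sum C(10,k) for k=0..3 = 176.
|I(U(4,10))| = sum C(10,k) for k=0..4 = 386.
Total = 176 * 386 = 67936.

67936


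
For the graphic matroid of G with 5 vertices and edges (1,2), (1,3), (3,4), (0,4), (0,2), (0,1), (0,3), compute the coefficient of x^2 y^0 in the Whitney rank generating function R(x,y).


R(x,y) = sum over A in 2^E of x^(r(E)-r(A)) * y^(|A|-r(A)).
G has 5 vertices, 7 edges. r(E) = 4.
Enumerate all 2^7 = 128 subsets.
Count subsets with r(E)-r(A)=2 and |A|-r(A)=0: 21.

21


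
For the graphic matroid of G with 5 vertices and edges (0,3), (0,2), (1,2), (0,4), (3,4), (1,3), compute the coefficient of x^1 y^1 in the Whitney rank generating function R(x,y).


R(x,y) = sum over A in 2^E of x^(r(E)-r(A)) * y^(|A|-r(A)).
G has 5 vertices, 6 edges. r(E) = 4.
Enumerate all 2^6 = 64 subsets.
Count subsets with r(E)-r(A)=1 and |A|-r(A)=1: 4.

4


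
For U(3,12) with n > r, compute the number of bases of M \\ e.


Deleting e from U(3,12) gives U(3,11) since n > r.
Bases of U(3,11) = C(11,3) = (11 * 10 * 9) / (1 * 2 * 3) = 165.

165


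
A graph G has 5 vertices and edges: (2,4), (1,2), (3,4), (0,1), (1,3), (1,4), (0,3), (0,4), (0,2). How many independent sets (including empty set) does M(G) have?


An independent set in a graphic matroid is an acyclic edge subset.
G has 5 vertices and 9 edges.
Enumerate all 2^9 = 512 subsets, checking for acyclicity.
Total independent sets = 198.

198


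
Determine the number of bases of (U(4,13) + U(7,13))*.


(M1+M2)* = M1* + M2*.
M1* = U(9,13), bases: C(13,9) = 715.
M2* = U(6,13), bases: C(13,6) = 1716.
|B(M*)| = 715 * 1716 = 1226940.

1226940


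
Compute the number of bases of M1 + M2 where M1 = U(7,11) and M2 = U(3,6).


Bases of a direct sum M1 + M2: |B| = |B(M1)| * |B(M2)|.
|B(U(7,11))| = C(11,7) = 330.
|B(U(3,6))| = C(6,3) = 20.
Total bases = 330 * 20 = 6600.

6600


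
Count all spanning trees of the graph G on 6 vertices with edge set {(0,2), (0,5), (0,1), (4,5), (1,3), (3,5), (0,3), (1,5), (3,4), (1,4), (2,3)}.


By Kirchhoff's matrix tree theorem, the number of spanning trees equals
the determinant of any cofactor of the Laplacian matrix L.
G has 6 vertices and 11 edges.
Computing the (5 x 5) cofactor determinant gives 185.

185


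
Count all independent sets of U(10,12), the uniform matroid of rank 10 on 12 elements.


Independent sets of U(10,12) are all subsets of size <= 10.
Count = (12 choose 0) + (12 choose 1) + (12 choose 2) + (12 choose 3) + (12 choose 4) + (12 choose 5) + (12 choose 6) + (12 choose 7) + (12 choose 8) + (12 choose 9) + (12 choose 10)
     = 1 + 12 + 66 + 220 + 495 + 792 + 924 + 792 + 495 + 220 + 66
     = 4083.

4083


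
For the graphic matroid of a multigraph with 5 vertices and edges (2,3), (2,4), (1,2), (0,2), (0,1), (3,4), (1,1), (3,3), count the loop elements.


In a graphic matroid, a loop is a self-loop edge (u,u) with rank 0.
Examining all 8 edges for self-loops...
Self-loops found: (1,1), (3,3)
Number of loops = 2.

2


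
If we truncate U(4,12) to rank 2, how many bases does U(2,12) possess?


Truncating U(4,12) to rank 2 gives U(2,12).
Bases of U(2,12) are all 2-element subsets of 12 elements.
Number of bases = C(12,2) = (12 * 11) / (1 * 2) = 66.

66


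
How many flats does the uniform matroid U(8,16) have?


Flats of U(8,16): every subset of size < 8 is a flat, plus E itself.
Count = C(16,0) + C(16,1) + C(16,2) + C(16,3) + C(16,4) + C(16,5) + C(16,6) + C(16,7) + 1
     = 1 + 16 + 120 + 560 + 1820 + 4368 + 8008 + 11440 + 1
     = 26334.

26334


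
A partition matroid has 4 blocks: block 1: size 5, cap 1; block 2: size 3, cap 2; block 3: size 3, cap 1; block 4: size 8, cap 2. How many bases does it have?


A basis picks exactly ci elements from block i.
Number of bases = product of C(|Si|, ci).
= C(5,1) * C(3,2) * C(3,1) * C(8,2)
= 5 * 3 * 3 * 28
= 1260.

1260


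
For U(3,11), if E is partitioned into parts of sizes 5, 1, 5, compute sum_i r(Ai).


r(Ai) = min(|Ai|, 3) for each part.
Sum = min(5,3) + min(1,3) + min(5,3)
    = 3 + 1 + 3
    = 7.

7


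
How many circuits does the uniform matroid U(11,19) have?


In U(11,19), circuits are the (12)-element subsets.
Any set of 12 elements is dependent, and removing any one element gives
an independent set of size 11, so it is a minimal dependent set.
Number of circuits = (19 choose 12) = 50388.

50388


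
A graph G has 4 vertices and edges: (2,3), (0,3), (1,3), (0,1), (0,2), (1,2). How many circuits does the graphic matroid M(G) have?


A circuit in a graphic matroid = edge set of a simple cycle.
G has 4 vertices and 6 edges.
Enumerating all minimal edge subsets forming cycles...
Total circuits found: 7.

7


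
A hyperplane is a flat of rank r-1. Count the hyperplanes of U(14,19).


Hyperplanes of U(14,19) are flats of rank 13.
In a uniform matroid, these are exactly the (13)-element subsets.
Count = C(19,13) = 27132.

27132


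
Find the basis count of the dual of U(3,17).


The dual of U(r,n) is U(n-r, n) = U(14,17).
Bases of U(14,17) are all (14)-element subsets.
|B(M*)| = C(17,14) = 17! / (14! * 3!) = 680.

680


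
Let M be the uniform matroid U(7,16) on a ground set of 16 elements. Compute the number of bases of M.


Bases of U(7,16) are all 7-element subsets of the 16-element ground set.
Number of bases = C(16,7).
(16 choose 7) = 11440.

11440


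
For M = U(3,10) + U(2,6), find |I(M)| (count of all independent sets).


For a direct sum, |I(M1+M2)| = |I(M1)| * |I(M2)|.
|I(U(3,10))| = sum C(10,k) for k=0..3 = 176.
|I(U(2,6))| = sum C(6,k) for k=0..2 = 22.
Total = 176 * 22 = 3872.

3872


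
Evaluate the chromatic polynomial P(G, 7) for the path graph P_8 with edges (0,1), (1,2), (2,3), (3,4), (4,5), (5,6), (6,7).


P(P_8, k) = k * (k-1)^(7).
P(7) = 7 * 6^7 = 7 * 279936 = 1959552.

1959552


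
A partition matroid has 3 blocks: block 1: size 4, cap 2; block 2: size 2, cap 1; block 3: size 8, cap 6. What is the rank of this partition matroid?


Rank of a partition matroid = sum of min(|Si|, ci) for each block.
= min(4,2) + min(2,1) + min(8,6)
= 2 + 1 + 6
= 9.

9


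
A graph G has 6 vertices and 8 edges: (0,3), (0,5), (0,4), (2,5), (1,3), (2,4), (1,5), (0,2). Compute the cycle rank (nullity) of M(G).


Cycle rank (nullity) = |E| - r(M) = |E| - (|V| - c).
|E| = 8, |V| = 6, c = 1.
Nullity = 8 - (6 - 1) = 8 - 5 = 3.

3


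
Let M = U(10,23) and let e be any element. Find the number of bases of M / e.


Contracting e from U(10,23) gives U(9,22).
Bases of U(9,22) = C(22,9) = 497420.

497420


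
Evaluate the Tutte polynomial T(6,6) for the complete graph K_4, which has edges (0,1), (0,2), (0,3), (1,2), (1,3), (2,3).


T(K_4; x,y) = x^3 + 3x^2 + 4xy + 2x + y^3 + 3y^2 + 2y.
Substituting x=6, y=6:
= 216 + 108 + 144 + 12 + 216 + 108 + 12
= 816.

816


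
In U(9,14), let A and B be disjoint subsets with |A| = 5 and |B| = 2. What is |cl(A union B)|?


|A union B| = 5 + 2 = 7 (disjoint).
In U(9,14), cl(S) = S if |S| < 9, else cl(S) = E.
Since 7 < 9, cl(A union B) = A union B.
|cl(A union B)| = 7.

7


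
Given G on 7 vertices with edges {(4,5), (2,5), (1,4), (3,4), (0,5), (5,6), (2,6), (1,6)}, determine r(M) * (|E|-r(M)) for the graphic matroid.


r(M) = |V| - c = 7 - 1 = 6.
nullity = |E| - r(M) = 8 - 6 = 2.
Product = 6 * 2 = 12.

12


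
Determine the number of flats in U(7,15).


Flats of U(7,15): every subset of size < 7 is a flat, plus E itself.
Count = (15 choose 0) + (15 choose 1) + (15 choose 2) + (15 choose 3) + (15 choose 4) + (15 choose 5) + (15 choose 6) + 1
     = 1 + 15 + 105 + 455 + 1365 + 3003 + 5005 + 1
     = 9950.

9950


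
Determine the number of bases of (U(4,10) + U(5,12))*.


(M1+M2)* = M1* + M2*.
M1* = U(6,10), bases: C(10,6) = 210.
M2* = U(7,12), bases: C(12,7) = 792.
|B(M*)| = 210 * 792 = 166320.

166320


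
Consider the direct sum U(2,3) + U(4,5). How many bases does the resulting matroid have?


Bases of a direct sum M1 + M2: |B| = |B(M1)| * |B(M2)|.
|B(U(2,3))| = C(3,2) = 3.
|B(U(4,5))| = C(5,4) = 5.
Total bases = 3 * 5 = 15.

15


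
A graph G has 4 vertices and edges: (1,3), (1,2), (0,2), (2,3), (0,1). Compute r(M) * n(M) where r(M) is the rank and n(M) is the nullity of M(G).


r(M) = |V| - c = 4 - 1 = 3.
nullity = |E| - r(M) = 5 - 3 = 2.
Product = 3 * 2 = 6.

6


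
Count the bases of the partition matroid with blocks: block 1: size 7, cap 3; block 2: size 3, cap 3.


A basis picks exactly ci elements from block i.
Number of bases = product of C(|Si|, ci).
= C(7,3) * C(3,3)
= 35 * 1
= 35.

35


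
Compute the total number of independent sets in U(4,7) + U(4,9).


For a direct sum, |I(M1+M2)| = |I(M1)| * |I(M2)|.
|I(U(4,7))| = sum C(7,k) for k=0..4 = 99.
|I(U(4,9))| = sum C(9,k) for k=0..4 = 256.
Total = 99 * 256 = 25344.

25344


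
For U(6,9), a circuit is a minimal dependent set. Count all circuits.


In U(6,9), circuits are the (7)-element subsets.
Any set of 7 elements is dependent, and removing any one element gives
an independent set of size 6, so it is a minimal dependent set.
Number of circuits = C(9,7) = 36.

36


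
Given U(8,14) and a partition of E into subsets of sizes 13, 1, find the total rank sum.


r(Ai) = min(|Ai|, 8) for each part.
Sum = min(13,8) + min(1,8)
    = 8 + 1
    = 9.

9


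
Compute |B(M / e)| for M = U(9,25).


Contracting e from U(9,25) gives U(8,24).
Bases of U(8,24) = (24 choose 8) = 735471.

735471


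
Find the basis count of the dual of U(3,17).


The dual of U(r,n) is U(n-r, n) = U(14,17).
Bases of U(14,17) are all (14)-element subsets.
|B(M*)| = (17 choose 14) = 680.

680


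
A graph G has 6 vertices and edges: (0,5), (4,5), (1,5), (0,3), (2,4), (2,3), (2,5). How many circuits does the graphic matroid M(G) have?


A circuit in a graphic matroid = edge set of a simple cycle.
G has 6 vertices and 7 edges.
Enumerating all minimal edge subsets forming cycles...
Total circuits found: 3.

3


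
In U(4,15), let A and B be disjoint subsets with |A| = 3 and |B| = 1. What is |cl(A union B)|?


|A union B| = 3 + 1 = 4 (disjoint).
In U(4,15), cl(S) = S if |S| < 4, else cl(S) = E.
Since 4 >= 4, cl(A union B) = E.
|cl(A union B)| = 15.

15


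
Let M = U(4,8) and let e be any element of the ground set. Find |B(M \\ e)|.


Deleting e from U(4,8) gives U(4,7) since n > r.
Bases of U(4,7) = (7 choose 4) = 35.

35


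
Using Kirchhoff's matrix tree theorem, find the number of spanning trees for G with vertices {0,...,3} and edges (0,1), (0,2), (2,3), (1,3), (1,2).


By Kirchhoff's matrix tree theorem, the number of spanning trees equals
the determinant of any cofactor of the Laplacian matrix L.
G has 4 vertices and 5 edges.
Computing the (3 x 3) cofactor determinant gives 8.

8


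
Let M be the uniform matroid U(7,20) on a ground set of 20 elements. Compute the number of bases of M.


Bases of U(7,20) are all 7-element subsets of the 20-element ground set.
Number of bases = C(20,7).
C(20,7) = 77520.

77520


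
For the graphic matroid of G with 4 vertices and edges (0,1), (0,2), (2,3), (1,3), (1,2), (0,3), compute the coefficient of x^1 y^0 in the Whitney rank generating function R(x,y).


R(x,y) = sum over A in 2^E of x^(r(E)-r(A)) * y^(|A|-r(A)).
G has 4 vertices, 6 edges. r(E) = 3.
Enumerate all 2^6 = 64 subsets.
Count subsets with r(E)-r(A)=1 and |A|-r(A)=0: 15.

15


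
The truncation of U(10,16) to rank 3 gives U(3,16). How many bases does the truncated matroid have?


Truncating U(10,16) to rank 3 gives U(3,16).
Bases of U(3,16) are all 3-element subsets of 16 elements.
Number of bases = (16 choose 3) = 560.

560


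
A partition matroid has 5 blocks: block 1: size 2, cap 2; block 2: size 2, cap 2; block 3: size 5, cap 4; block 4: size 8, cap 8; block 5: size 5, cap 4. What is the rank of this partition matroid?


Rank of a partition matroid = sum of min(|Si|, ci) for each block.
= min(2,2) + min(2,2) + min(5,4) + min(8,8) + min(5,4)
= 2 + 2 + 4 + 8 + 4
= 20.

20


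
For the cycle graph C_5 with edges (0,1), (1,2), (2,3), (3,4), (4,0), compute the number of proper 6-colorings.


P(C_5, k) = (k-1)^5 + (-1)^5*(k-1).
P(6) = (5)^5 - 5
= 3125 - 5 = 3120.

3120


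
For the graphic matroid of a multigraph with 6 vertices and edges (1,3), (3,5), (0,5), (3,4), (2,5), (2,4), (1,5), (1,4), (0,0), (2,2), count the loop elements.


In a graphic matroid, a loop is a self-loop edge (u,u) with rank 0.
Examining all 10 edges for self-loops...
Self-loops found: (0,0), (2,2)
Number of loops = 2.

2


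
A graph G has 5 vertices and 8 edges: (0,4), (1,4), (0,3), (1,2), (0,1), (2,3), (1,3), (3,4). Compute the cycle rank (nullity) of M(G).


Cycle rank (nullity) = |E| - r(M) = |E| - (|V| - c).
|E| = 8, |V| = 5, c = 1.
Nullity = 8 - (5 - 1) = 8 - 4 = 4.

4


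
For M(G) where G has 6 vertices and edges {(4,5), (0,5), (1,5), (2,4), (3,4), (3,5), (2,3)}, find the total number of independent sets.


An independent set in a graphic matroid is an acyclic edge subset.
G has 6 vertices and 7 edges.
Enumerate all 2^7 = 128 subsets, checking for acyclicity.
Total independent sets = 96.

96


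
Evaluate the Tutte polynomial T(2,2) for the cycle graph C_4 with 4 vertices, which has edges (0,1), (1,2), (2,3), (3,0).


T(C_4; x,y) = x + x^2 + ... + x^(3) + y.
T(2,2) = 2^1 + 2^2 + 2^3 + 2
= 2 + 4 + 8 + 2
= 16.

16


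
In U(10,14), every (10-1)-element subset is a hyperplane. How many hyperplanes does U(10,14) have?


Hyperplanes of U(10,14) are flats of rank 9.
In a uniform matroid, these are exactly the (9)-element subsets.
Count = C(14,9) = 2002.

2002
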